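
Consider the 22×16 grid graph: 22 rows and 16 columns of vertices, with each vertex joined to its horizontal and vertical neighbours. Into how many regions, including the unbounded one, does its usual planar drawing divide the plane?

316

The grid has V = 22·16 = 352 vertices and E = 22·15 + 16·21 = 666 edges.
F = 2 − V + E = 2 − 352 + 666 = 316.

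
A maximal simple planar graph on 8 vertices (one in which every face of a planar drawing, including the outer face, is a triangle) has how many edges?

18

In a plane triangulation 3F = 2E and V − E + F = 2, so E = 3V − 6 = 3·8 − 6 = 18.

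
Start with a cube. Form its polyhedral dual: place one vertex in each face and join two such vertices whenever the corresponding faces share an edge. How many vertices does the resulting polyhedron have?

6

The base solid has V = 8, E = 12, F = 6.
The dual swaps V and F and preserves E: V′ = F = 6, E′ = E = 12, F′ = V = 8.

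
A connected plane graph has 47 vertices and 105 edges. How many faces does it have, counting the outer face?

Euler's formula for a connected plane graph: V − E + F = 2, so F = 2 − 47 + 105 = 60.

60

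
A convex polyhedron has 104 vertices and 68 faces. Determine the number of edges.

170

Here V − E + F = 2.
E = V + F − (2) = 104 + 68 − (2) = 170.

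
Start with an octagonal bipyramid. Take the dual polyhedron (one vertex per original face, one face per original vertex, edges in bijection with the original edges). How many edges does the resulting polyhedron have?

24

The base solid has V = 10, E = 24, F = 16.
The dual swaps V and F and preserves E: V′ = F = 16, E′ = E = 24, F′ = V = 10.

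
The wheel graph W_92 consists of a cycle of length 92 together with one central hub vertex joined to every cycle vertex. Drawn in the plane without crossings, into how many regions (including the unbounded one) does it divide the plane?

93

W_92 has V = 92 + 1 = 93 vertices and E = 2·92 = 184 edges.
By Euler's formula F = 2 − V + E = 2 − 93 + 184 = 93.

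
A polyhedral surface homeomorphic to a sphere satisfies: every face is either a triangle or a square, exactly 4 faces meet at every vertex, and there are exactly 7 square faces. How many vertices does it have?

Let x be the number of triangles; then F = 7 + x.
Edge–face incidences: 2E = 4·7 + 3·x = 28 + 3x.
Every vertex has degree 4, so 4V = 2E.
Euler: V − E + F = 2 ⇒ (2E)/4 − E + (7 + x) = 2.
Multiply by 8: 2·(2E) − 4·(2E) + 8·(7 + x) = 16, i.e. 56 + 8x − 2·(28 + 3x) = 16.
Collecting terms: 2x = 16, so x = 8.
Then 2E = 28 + 3·8 = 52, so E = 26, V = 2E/4 = 13, F = 7 + 8 = 15.

13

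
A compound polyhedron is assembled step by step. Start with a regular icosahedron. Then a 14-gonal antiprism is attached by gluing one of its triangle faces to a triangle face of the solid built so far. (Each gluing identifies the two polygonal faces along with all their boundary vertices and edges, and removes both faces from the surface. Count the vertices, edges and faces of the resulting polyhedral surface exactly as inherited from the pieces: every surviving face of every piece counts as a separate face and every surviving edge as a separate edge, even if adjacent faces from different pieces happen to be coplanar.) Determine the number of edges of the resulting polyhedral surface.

A regular icosahedron: V=12, E=30, F=20.
Attach a 14-gonal antiprism (V=28, E=56, F=30) along a 3-gon: merge 3 vertices and 3 edges, delete both glued faces → V=37, E=83, F=48.
Check: V − E + F = 37 − 83 + 48 = 2.

83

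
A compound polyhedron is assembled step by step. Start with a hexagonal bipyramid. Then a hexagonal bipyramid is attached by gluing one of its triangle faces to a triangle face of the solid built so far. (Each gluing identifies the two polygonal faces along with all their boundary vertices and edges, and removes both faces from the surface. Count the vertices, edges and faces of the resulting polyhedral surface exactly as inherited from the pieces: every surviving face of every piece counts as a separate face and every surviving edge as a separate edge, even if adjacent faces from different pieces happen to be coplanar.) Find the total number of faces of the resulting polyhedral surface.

22

A hexagonal bipyramid: V=8, E=18, F=12.
Attach a hexagonal bipyramid (V=8, E=18, F=12) along a 3-gon: merge 3 vertices and 3 edges, delete both glued faces → V=13, E=33, F=22.
Check: V − E + F = 13 − 33 + 22 = 2.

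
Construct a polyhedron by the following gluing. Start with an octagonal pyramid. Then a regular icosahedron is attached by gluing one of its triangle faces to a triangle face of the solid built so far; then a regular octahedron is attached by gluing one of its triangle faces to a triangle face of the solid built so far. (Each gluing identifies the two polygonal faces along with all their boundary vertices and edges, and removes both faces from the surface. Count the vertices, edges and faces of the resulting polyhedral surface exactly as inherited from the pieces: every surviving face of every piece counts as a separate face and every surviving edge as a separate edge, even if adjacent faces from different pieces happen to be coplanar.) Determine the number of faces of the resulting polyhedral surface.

33

An octagonal pyramid: V=9, E=16, F=9.
Attach a regular icosahedron (V=12, E=30, F=20) along a 3-gon: merge 3 vertices and 3 edges, delete both glued faces → V=18, E=43, F=27.
Attach a regular octahedron (V=6, E=12, F=8) along a 3-gon: merge 3 vertices and 3 edges, delete both glued faces → V=21, E=52, F=33.
Check: V − E + F = 21 − 52 + 33 = 2.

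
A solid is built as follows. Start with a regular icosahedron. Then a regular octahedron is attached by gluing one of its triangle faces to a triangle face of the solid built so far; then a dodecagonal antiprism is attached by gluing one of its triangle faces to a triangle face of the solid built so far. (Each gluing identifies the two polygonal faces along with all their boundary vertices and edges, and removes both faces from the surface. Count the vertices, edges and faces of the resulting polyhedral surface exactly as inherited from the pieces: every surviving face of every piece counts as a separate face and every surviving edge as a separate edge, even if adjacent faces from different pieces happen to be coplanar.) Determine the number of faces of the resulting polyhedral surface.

A regular icosahedron: V=12, E=30, F=20.
Attach a regular octahedron (V=6, E=12, F=8) along a 3-gon: merge 3 vertices and 3 edges, delete both glued faces → V=15, E=39, F=26.
Attach a dodecagonal antiprism (V=24, E=48, F=26) along a 3-gon: merge 3 vertices and 3 edges, delete both glued faces → V=36, E=84, F=50.
Check: V − E + F = 36 − 84 + 50 = 2.

50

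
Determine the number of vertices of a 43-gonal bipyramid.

A bipyramid over an n-gon has 2n triangular faces and n + 2 vertices: V = 43 + 2 = 45, E = 3·43 = 129, F = 2·43 = 86.

45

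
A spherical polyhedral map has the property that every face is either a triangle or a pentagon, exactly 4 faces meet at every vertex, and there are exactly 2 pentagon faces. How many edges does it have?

Let x be the number of triangles; then F = 2 + x.
Edge–face incidences: 2E = 5·2 + 3·x = 10 + 3x.
Every vertex has degree 4, so 4V = 2E.
Euler: V − E + F = 2 ⇒ (2E)/4 − E + (2 + x) = 2.
Multiply by 8: 2·(2E) − 4·(2E) + 8·(2 + x) = 16, i.e. 16 + 8x − 2·(10 + 3x) = 16.
Collecting terms: 2x − 4 = 16, so 2x = 20, so x = 10.
Then 2E = 10 + 3·10 = 40, so E = 20, V = 2E/4 = 10, F = 2 + 10 = 12.

20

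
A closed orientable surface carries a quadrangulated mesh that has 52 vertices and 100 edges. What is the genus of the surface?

Every face is a square and each edge borders two faces, so 4F = 2·100, giving F = 50.
χ = V − E + F = 52 − 100 + 50 = 2.
For a closed orientable surface χ = 2 − 2g, so g = (2 − (2))/2 = 0.

0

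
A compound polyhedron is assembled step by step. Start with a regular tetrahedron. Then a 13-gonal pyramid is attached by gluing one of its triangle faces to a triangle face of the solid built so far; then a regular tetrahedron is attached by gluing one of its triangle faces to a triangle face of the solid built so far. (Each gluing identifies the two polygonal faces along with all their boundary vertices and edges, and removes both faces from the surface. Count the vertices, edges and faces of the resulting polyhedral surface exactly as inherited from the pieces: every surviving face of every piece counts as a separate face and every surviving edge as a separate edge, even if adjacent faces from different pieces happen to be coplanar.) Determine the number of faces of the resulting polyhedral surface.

18

A regular tetrahedron: V=4, E=6, F=4.
Attach a 13-gonal pyramid (V=14, E=26, F=14) along a 3-gon: merge 3 vertices and 3 edges, delete both glued faces → V=15, E=29, F=16.
Attach a regular tetrahedron (V=4, E=6, F=4) along a 3-gon: merge 3 vertices and 3 edges, delete both glued faces → V=16, E=32, F=18.
Check: V − E + F = 16 − 32 + 18 = 2.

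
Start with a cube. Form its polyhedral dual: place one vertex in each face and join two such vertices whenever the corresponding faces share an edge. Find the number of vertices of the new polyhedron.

The base solid has V = 8, E = 12, F = 6.
The dual swaps V and F and preserves E: V′ = F = 6, E′ = E = 12, F′ = V = 8.

6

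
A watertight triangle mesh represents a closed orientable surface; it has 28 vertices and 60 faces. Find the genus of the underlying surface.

Every face is a triangle, so 2E = 3·60 = 180, giving E = 90.
χ = V − E + F = 28 − 90 + 60 = -2.
For a closed orientable surface χ = 2 − 2g, so g = (2 − (-2))/2 = 2.

2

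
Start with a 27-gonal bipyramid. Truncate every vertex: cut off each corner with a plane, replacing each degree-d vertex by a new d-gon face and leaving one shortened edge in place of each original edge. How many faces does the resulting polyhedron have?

The base solid has V = 29, E = 81, F = 54.
Truncation replaces each original edge-end by a new vertex, so V′ = 2E = 162.
Each original edge survives, and each old vertex of degree d contributes d new edges; summing degrees gives Σd = 2E, so E′ = E + 2E = 3E = 243.
Each original face survives and each original vertex becomes one new face: F′ = F + V = 83.

83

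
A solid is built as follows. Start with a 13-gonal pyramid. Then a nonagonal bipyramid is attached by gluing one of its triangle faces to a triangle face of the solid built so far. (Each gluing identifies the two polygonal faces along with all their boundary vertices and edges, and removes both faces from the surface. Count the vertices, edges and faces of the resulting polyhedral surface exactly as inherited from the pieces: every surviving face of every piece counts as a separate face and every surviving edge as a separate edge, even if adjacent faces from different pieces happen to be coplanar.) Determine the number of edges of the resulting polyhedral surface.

A 13-gonal pyramid: V=14, E=26, F=14.
Attach a nonagonal bipyramid (V=11, E=27, F=18) along a 3-gon: merge 3 vertices and 3 edges, delete both glued faces → V=22, E=50, F=30.
Check: V − E + F = 22 − 50 + 30 = 2.

50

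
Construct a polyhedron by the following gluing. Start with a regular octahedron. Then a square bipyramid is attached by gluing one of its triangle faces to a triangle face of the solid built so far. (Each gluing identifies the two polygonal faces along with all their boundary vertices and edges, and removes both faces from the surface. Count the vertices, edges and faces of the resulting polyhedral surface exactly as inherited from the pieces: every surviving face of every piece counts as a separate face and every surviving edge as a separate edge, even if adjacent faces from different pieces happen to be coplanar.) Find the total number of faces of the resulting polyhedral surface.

14

A regular octahedron: V=6, E=12, F=8.
Attach a square bipyramid (V=6, E=12, F=8) along a 3-gon: merge 3 vertices and 3 edges, delete both glued faces → V=9, E=21, F=14.
Check: V − E + F = 9 − 21 + 14 = 2.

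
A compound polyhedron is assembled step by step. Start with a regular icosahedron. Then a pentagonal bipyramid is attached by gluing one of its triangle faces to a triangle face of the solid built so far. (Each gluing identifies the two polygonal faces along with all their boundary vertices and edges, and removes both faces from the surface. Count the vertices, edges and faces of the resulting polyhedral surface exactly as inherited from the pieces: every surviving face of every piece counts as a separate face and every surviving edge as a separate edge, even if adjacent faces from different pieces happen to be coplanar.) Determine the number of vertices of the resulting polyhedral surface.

A regular icosahedron: V=12, E=30, F=20.
Attach a pentagonal bipyramid (V=7, E=15, F=10) along a 3-gon: merge 3 vertices and 3 edges, delete both glued faces → V=16, E=42, F=28.
Check: V − E + F = 16 − 42 + 28 = 2.

16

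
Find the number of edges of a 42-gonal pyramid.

84

A pyramid on an n-gon base has one n-gon and n triangles: V = 42 + 1 = 43, E = 2·42 = 84, F = 42 + 1 = 43.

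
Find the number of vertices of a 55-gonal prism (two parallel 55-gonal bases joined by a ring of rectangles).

A prism on an n-gon has two n-gon bases and n rectangular sides: V = 2·55 = 110, E = 3·55 = 165, F = 55 + 2 = 57.
Check: V − E + F = 110 − 165 + 57 = 2.

110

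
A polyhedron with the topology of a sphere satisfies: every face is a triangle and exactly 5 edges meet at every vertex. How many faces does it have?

20

Each face has 3 edges and each edge borders two faces, so 2E = 3F.
Each vertex has degree 5, so 5V = 2E and hence V = 3F/5.
Euler: V − E + F = 2 ⇒ (3F/5) − (3F/2) + F = 2.
Multiply by 10: (6 − 15 + 10)F = 20, i.e. 1F = 20.
So F = 20, E = 3·20/2 = 30, V = 3·20/5 = 12.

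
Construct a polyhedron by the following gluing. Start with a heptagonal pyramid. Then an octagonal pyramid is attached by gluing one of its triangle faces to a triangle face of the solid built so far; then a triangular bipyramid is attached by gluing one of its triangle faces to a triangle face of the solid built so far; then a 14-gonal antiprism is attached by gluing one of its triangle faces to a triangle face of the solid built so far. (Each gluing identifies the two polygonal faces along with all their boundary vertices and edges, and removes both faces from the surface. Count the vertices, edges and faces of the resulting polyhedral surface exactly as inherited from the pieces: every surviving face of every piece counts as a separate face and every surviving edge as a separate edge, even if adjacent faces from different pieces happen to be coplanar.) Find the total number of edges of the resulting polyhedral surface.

A heptagonal pyramid: V=8, E=14, F=8.
Attach an octagonal pyramid (V=9, E=16, F=9) along a 3-gon: merge 3 vertices and 3 edges, delete both glued faces → V=14, E=27, F=15.
Attach a triangular bipyramid (V=5, E=9, F=6) along a 3-gon: merge 3 vertices and 3 edges, delete both glued faces → V=16, E=33, F=19.
Attach a 14-gonal antiprism (V=28, E=56, F=30) along a 3-gon: merge 3 vertices and 3 edges, delete both glued faces → V=41, E=86, F=47.
Check: V − E + F = 41 − 86 + 47 = 2.

86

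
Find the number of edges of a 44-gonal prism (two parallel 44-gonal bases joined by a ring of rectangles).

132

A prism on an n-gon has two n-gon bases and n rectangular sides: V = 2·44 = 88, E = 3·44 = 132, F = 44 + 2 = 46.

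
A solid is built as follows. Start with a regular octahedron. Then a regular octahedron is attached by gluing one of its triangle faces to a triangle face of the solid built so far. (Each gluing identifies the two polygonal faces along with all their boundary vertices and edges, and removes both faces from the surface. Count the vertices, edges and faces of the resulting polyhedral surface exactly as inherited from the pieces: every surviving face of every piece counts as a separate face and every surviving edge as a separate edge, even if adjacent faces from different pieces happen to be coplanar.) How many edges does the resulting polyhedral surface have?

21

A regular octahedron: V=6, E=12, F=8.
Attach a regular octahedron (V=6, E=12, F=8) along a 3-gon: merge 3 vertices and 3 edges, delete both glued faces → V=9, E=21, F=14.
Check: V − E + F = 9 − 21 + 14 = 2.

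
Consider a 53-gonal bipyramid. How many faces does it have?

106

A bipyramid over an n-gon has 2n triangular faces and n + 2 vertices: V = 53 + 2 = 55, E = 3·53 = 159, F = 2·53 = 106.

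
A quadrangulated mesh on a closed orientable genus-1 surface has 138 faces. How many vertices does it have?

χ = 2 − 2·1 = 0, and every face is a square so 4F = 2E.
E = 4·138/2 = 276. Then V = 0 + E − F = 0 + 276 − 138 = 138.

138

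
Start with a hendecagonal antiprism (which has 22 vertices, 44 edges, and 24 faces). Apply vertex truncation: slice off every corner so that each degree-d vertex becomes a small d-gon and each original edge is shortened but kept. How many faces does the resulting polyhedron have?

Truncation replaces each original edge-end by a new vertex, so V′ = 2E = 88.
Each original edge survives, and each old vertex of degree d contributes d new edges; summing degrees gives Σd = 2E, so E′ = E + 2E = 3E = 132.
Each original face survives and each original vertex becomes one new face: F′ = F + V = 46.

46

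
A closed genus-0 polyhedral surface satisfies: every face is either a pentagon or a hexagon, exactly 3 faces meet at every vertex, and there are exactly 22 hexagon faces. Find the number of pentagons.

12

Let x be the number of pentagons; then F = 22 + x.
Edge–face incidences: 2E = 6·22 + 5·x = 132 + 5x.
Every vertex has degree 3, so 3V = 2E.
Euler: V − E + F = 2 ⇒ (2E)/3 − E + (22 + x) = 2.
Multiply by 6: 2·(2E) − 3·(2E) + 6·(22 + x) = 12, i.e. 132 + 6x − (132 + 5x) = 12.
Collecting terms: x = 12.
Then 2E = 132 + 5·12 = 192, so E = 96, V = 2E/3 = 64, F = 22 + 12 = 34.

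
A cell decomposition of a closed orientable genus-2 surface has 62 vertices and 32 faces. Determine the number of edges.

96

For a closed orientable surface of genus 2, χ = 2 − 2·2 = -2.
E = V + F − (-2) = 62 + 32 − (-2) = 96.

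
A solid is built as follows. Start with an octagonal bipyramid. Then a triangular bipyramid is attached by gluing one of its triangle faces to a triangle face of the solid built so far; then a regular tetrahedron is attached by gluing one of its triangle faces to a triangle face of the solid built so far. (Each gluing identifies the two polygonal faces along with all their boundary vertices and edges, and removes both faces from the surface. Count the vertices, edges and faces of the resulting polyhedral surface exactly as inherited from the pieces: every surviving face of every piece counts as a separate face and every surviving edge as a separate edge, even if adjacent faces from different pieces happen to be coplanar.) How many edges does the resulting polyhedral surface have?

33

An octagonal bipyramid: V=10, E=24, F=16.
Attach a triangular bipyramid (V=5, E=9, F=6) along a 3-gon: merge 3 vertices and 3 edges, delete both glued faces → V=12, E=30, F=20.
Attach a regular tetrahedron (V=4, E=6, F=4) along a 3-gon: merge 3 vertices and 3 edges, delete both glued faces → V=13, E=33, F=22.
Check: V − E + F = 13 − 33 + 22 = 2.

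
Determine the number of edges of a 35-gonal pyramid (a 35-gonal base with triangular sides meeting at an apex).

70

A pyramid on an n-gon base has one n-gon and n triangles: V = 35 + 1 = 36, E = 2·35 = 70, F = 35 + 1 = 36.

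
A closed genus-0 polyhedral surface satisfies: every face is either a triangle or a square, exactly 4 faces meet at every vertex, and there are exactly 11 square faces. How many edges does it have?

34

Let x be the number of triangles; then F = 11 + x.
Edge–face incidences: 2E = 4·11 + 3·x = 44 + 3x.
Every vertex has degree 4, so 4V = 2E.
Euler: V − E + F = 2 ⇒ (2E)/4 − E + (11 + x) = 2.
Multiply by 8: 2·(2E) − 4·(2E) + 8·(11 + x) = 16, i.e. 88 + 8x − 2·(44 + 3x) = 16.
Collecting terms: 2x = 16, so x = 8.
Then 2E = 44 + 3·8 = 68, so E = 34, V = 2E/4 = 17, F = 11 + 8 = 19.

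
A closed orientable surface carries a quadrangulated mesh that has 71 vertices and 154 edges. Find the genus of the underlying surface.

Every face is a square and each edge borders two faces, so 4F = 2·154, giving F = 77.
χ = V − E + F = 71 − 154 + 77 = -6.
For a closed orientable surface χ = 2 − 2g, so g = (2 − (-6))/2 = 4.

4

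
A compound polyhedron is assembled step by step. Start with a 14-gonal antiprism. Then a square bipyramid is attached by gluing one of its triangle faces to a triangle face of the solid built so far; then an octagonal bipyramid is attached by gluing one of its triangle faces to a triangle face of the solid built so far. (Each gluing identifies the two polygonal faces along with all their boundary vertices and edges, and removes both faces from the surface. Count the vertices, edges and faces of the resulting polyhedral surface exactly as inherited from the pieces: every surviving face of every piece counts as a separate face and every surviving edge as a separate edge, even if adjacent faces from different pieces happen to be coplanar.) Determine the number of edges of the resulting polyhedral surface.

86

A 14-gonal antiprism: V=28, E=56, F=30.
Attach a square bipyramid (V=6, E=12, F=8) along a 3-gon: merge 3 vertices and 3 edges, delete both glued faces → V=31, E=65, F=36.
Attach an octagonal bipyramid (V=10, E=24, F=16) along a 3-gon: merge 3 vertices and 3 edges, delete both glued faces → V=38, E=86, F=50.
Check: V − E + F = 38 − 86 + 50 = 2.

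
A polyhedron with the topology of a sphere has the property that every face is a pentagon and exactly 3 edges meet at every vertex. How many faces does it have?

12

Each face has 5 edges and each edge borders two faces, so 2E = 5F.
Each vertex has degree 3, so 3V = 2E and hence V = 5F/3.
Euler: V − E + F = 2 ⇒ (5F/3) − (5F/2) + F = 2.
Multiply by 6: (10 − 15 + 6)F = 12, i.e. 1F = 12.
So F = 12, E = 5·12/2 = 30, V = 5·12/3 = 20.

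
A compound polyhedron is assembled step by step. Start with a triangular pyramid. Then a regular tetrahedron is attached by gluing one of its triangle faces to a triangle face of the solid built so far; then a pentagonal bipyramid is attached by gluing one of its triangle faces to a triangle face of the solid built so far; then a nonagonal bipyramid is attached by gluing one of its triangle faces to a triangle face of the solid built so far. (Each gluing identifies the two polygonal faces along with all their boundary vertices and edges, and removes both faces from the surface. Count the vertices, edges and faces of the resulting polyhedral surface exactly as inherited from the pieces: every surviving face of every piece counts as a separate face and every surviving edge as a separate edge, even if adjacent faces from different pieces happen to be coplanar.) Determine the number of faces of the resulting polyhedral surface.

A triangular pyramid: V=4, E=6, F=4.
Attach a regular tetrahedron (V=4, E=6, F=4) along a 3-gon: merge 3 vertices and 3 edges, delete both glued faces → V=5, E=9, F=6.
Attach a pentagonal bipyramid (V=7, E=15, F=10) along a 3-gon: merge 3 vertices and 3 edges, delete both glued faces → V=9, E=21, F=14.
Attach a nonagonal bipyramid (V=11, E=27, F=18) along a 3-gon: merge 3 vertices and 3 edges, delete both glued faces → V=17, E=45, F=30.
Check: V − E + F = 17 − 45 + 30 = 2.

30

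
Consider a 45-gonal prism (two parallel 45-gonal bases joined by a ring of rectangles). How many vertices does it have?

A prism on an n-gon has two n-gon bases and n rectangular sides: V = 2·45 = 90, E = 3·45 = 135, F = 45 + 2 = 47.
Check: V − E + F = 90 − 135 + 47 = 2.

90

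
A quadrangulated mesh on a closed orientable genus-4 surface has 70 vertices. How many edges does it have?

152

χ = 2 − 2·4 = -6, and every face is a square so 4F = 2E.
V − E + F = -6 with E = 4F/2 gives 70 − (4/2 − 1)·F = -6, so F = 76 and E = 152.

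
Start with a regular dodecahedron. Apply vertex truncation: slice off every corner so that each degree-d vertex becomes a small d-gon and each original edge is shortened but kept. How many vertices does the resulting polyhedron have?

The base solid has V = 20, E = 30, F = 12.
Truncation replaces each original edge-end by a new vertex, so V′ = 2E = 60.
Each original edge survives, and each old vertex of degree d contributes d new edges; summing degrees gives Σd = 2E, so E′ = E + 2E = 3E = 90.
Each original face survives and each original vertex becomes one new face: F′ = F + V = 32.

60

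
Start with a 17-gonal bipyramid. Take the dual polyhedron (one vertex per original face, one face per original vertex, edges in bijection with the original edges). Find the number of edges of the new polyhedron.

51

The base solid has V = 19, E = 51, F = 34.
The dual swaps V and F and preserves E: V′ = F = 34, E′ = E = 51, F′ = V = 19.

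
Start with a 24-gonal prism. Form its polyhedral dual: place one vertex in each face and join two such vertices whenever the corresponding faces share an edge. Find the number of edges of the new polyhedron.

72

The base solid has V = 48, E = 72, F = 26.
The dual swaps V and F and preserves E: V′ = F = 26, E′ = E = 72, F′ = V = 48.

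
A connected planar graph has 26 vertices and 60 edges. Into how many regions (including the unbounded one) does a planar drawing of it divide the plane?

Euler's formula for a connected plane graph: V − E + F = 2, so F = 2 − 26 + 60 = 36.

36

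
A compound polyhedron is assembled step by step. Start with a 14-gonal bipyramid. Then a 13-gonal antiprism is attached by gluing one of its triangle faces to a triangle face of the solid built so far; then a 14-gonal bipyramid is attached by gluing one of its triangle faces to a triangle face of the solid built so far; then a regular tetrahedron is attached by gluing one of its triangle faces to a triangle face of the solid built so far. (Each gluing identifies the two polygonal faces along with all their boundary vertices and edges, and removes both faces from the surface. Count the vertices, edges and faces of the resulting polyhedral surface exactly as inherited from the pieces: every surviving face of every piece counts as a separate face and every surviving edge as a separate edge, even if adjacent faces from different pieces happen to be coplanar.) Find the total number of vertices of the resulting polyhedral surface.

53

A 14-gonal bipyramid: V=16, E=42, F=28.
Attach a 13-gonal antiprism (V=26, E=52, F=28) along a 3-gon: merge 3 vertices and 3 edges, delete both glued faces → V=39, E=91, F=54.
Attach a 14-gonal bipyramid (V=16, E=42, F=28) along a 3-gon: merge 3 vertices and 3 edges, delete both glued faces → V=52, E=130, F=80.
Attach a regular tetrahedron (V=4, E=6, F=4) along a 3-gon: merge 3 vertices and 3 edges, delete both glued faces → V=53, E=133, F=82.
Check: V − E + F = 53 − 133 + 82 = 2.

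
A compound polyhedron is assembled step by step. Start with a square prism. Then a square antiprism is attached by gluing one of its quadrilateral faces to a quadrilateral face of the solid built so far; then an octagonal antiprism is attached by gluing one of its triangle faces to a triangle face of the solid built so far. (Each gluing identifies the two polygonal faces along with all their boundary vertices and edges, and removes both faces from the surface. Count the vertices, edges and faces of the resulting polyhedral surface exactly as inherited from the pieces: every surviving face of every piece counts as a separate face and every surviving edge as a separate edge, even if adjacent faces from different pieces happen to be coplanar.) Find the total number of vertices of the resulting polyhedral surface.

A square prism: V=8, E=12, F=6.
Attach a square antiprism (V=8, E=16, F=10) along a 4-gon: merge 4 vertices and 4 edges, delete both glued faces → V=12, E=24, F=14.
Attach an octagonal antiprism (V=16, E=32, F=18) along a 3-gon: merge 3 vertices and 3 edges, delete both glued faces → V=25, E=53, F=30.
Check: V − E + F = 25 − 53 + 30 = 2.

25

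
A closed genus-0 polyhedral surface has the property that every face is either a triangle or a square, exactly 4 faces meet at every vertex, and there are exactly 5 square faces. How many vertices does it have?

Let x be the number of triangles; then F = 5 + x.
Edge–face incidences: 2E = 4·5 + 3·x = 20 + 3x.
Every vertex has degree 4, so 4V = 2E.
Euler: V − E + F = 2 ⇒ (2E)/4 − E + (5 + x) = 2.
Multiply by 8: 2·(2E) − 4·(2E) + 8·(5 + x) = 16, i.e. 40 + 8x − 2·(20 + 3x) = 16.
Collecting terms: 2x = 16, so x = 8.
Then 2E = 20 + 3·8 = 44, so E = 22, V = 2E/4 = 11, F = 5 + 8 = 13.

11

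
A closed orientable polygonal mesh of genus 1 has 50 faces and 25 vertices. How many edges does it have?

75

For a closed orientable surface of genus 1, χ = 2 − 2·1 = 0.
E = V + F − (0) = 25 + 50 − (0) = 75.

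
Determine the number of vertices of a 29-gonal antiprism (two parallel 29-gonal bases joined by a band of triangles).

58

An antiprism on an n-gon has two n-gon caps and 2n triangles: V = 2·29 = 58, E = 4·29 = 116, F = 2·29 + 2 = 60.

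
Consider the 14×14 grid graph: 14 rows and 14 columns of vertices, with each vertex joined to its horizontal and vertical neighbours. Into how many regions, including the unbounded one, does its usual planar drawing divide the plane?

The grid has V = 14·14 = 196 vertices and E = 14·13 + 14·13 = 364 edges.
F = 2 − V + E = 2 − 196 + 364 = 170.

170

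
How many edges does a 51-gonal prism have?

A prism on an n-gon has two n-gon bases and n rectangular sides: V = 2·51 = 102, E = 3·51 = 153, F = 51 + 2 = 53.

153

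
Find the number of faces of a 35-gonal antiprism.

72

An antiprism on an n-gon has two n-gon caps and 2n triangles: V = 2·35 = 70, E = 4·35 = 140, F = 2·35 + 2 = 72.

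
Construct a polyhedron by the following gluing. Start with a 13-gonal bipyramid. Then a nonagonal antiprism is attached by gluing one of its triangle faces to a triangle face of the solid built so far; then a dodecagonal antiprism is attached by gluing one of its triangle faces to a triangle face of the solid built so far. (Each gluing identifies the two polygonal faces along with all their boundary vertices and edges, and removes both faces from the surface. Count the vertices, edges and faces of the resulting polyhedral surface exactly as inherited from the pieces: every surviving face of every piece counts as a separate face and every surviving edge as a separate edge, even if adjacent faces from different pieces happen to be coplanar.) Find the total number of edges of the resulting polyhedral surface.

A 13-gonal bipyramid: V=15, E=39, F=26.
Attach a nonagonal antiprism (V=18, E=36, F=20) along a 3-gon: merge 3 vertices and 3 edges, delete both glued faces → V=30, E=72, F=44.
Attach a dodecagonal antiprism (V=24, E=48, F=26) along a 3-gon: merge 3 vertices and 3 edges, delete both glued faces → V=51, E=117, F=68.
Check: V − E + F = 51 − 117 + 68 = 2.

117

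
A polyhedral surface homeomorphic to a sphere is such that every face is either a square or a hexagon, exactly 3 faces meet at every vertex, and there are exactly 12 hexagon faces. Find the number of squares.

Let x be the number of squares; then F = 12 + x.
Edge–face incidences: 2E = 6·12 + 4·x = 72 + 4x.
Every vertex has degree 3, so 3V = 2E.
Euler: V − E + F = 2 ⇒ (2E)/3 − E + (12 + x) = 2.
Multiply by 6: 2·(2E) − 3·(2E) + 6·(12 + x) = 12, i.e. 72 + 6x − (72 + 4x) = 12.
Collecting terms: 2x = 12, so x = 6.
Then 2E = 72 + 4·6 = 96, so E = 48, V = 2E/3 = 32, F = 12 + 6 = 18.

6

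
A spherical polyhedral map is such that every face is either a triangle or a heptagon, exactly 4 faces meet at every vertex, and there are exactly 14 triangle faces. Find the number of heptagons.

Let x be the number of heptagons; then F = 14 + x.
Edge–face incidences: 2E = 3·14 + 7·x = 42 + 7x.
Every vertex has degree 4, so 4V = 2E.
Euler: V − E + F = 2 ⇒ (2E)/4 − E + (14 + x) = 2.
Multiply by 8: 2·(2E) − 4·(2E) + 8·(14 + x) = 16, i.e. 112 + 8x − 2·(42 + 7x) = 16.
Collecting terms: −6x + 28 = 16, so −6x = −12, so x = 2.
Then 2E = 42 + 7·2 = 56, so E = 28, V = 2E/4 = 14, F = 14 + 2 = 16.

2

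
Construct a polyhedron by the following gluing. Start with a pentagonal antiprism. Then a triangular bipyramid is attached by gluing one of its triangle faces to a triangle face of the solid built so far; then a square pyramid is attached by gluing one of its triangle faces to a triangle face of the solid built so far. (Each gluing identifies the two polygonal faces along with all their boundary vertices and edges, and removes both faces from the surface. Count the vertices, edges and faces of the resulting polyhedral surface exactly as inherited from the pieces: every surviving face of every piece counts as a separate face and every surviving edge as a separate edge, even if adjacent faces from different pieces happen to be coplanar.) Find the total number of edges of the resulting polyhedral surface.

31

A pentagonal antiprism: V=10, E=20, F=12.
Attach a triangular bipyramid (V=5, E=9, F=6) along a 3-gon: merge 3 vertices and 3 edges, delete both glued faces → V=12, E=26, F=16.
Attach a square pyramid (V=5, E=8, F=5) along a 3-gon: merge 3 vertices and 3 edges, delete both glued faces → V=14, E=31, F=19.
Check: V − E + F = 14 − 31 + 19 = 2.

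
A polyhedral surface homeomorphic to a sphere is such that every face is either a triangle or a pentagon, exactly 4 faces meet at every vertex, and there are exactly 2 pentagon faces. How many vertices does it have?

10

Let x be the number of triangles; then F = 2 + x.
Edge–face incidences: 2E = 5·2 + 3·x = 10 + 3x.
Every vertex has degree 4, so 4V = 2E.
Euler: V − E + F = 2 ⇒ (2E)/4 − E + (2 + x) = 2.
Multiply by 8: 2·(2E) − 4·(2E) + 8·(2 + x) = 16, i.e. 16 + 8x − 2·(10 + 3x) = 16.
Collecting terms: 2x − 4 = 16, so 2x = 20, so x = 10.
Then 2E = 10 + 3·10 = 40, so E = 20, V = 2E/4 = 10, F = 2 + 10 = 12.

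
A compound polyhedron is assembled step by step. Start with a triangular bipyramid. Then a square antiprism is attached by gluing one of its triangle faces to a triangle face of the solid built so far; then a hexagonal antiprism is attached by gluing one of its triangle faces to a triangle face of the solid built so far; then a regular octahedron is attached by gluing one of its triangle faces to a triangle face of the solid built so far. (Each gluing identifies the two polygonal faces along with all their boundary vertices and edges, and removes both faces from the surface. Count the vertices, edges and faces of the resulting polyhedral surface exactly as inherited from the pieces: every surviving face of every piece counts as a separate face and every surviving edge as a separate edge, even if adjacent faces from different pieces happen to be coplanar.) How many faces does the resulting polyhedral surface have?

A triangular bipyramid: V=5, E=9, F=6.
Attach a square antiprism (V=8, E=16, F=10) along a 3-gon: merge 3 vertices and 3 edges, delete both glued faces → V=10, E=22, F=14.
Attach a hexagonal antiprism (V=12, E=24, F=14) along a 3-gon: merge 3 vertices and 3 edges, delete both glued faces → V=19, E=43, F=26.
Attach a regular octahedron (V=6, E=12, F=8) along a 3-gon: merge 3 vertices and 3 edges, delete both glued faces → V=22, E=52, F=32.
Check: V − E + F = 22 − 52 + 32 = 2.

32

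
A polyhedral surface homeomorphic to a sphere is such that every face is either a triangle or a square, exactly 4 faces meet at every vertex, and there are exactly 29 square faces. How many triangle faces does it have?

8

Let x be the number of triangles; then F = 29 + x.
Edge–face incidences: 2E = 4·29 + 3·x = 116 + 3x.
Every vertex has degree 4, so 4V = 2E.
Euler: V − E + F = 2 ⇒ (2E)/4 − E + (29 + x) = 2.
Multiply by 8: 2·(2E) − 4·(2E) + 8·(29 + x) = 16, i.e. 232 + 8x − 2·(116 + 3x) = 16.
Collecting terms: 2x = 16, so x = 8.
Then 2E = 116 + 3·8 = 140, so E = 70, V = 2E/4 = 35, F = 29 + 8 = 37.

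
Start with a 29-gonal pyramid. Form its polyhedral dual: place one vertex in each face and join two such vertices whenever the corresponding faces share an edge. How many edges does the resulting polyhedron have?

The base solid has V = 30, E = 58, F = 30.
The dual swaps V and F and preserves E: V′ = F = 30, E′ = E = 58, F′ = V = 30.

58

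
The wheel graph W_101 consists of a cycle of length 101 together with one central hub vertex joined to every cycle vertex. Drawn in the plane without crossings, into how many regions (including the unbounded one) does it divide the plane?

W_101 has V = 101 + 1 = 102 vertices and E = 2·101 = 202 edges.
By Euler's formula F = 2 − V + E = 2 − 102 + 202 = 102.

102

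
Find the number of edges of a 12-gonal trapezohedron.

48

The n-trapezohedron (dual of the n-antiprism) has V = 2·12 + 2 = 26, E = 4·12 = 48, F = 2·12 = 24.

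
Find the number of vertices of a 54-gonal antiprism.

108

An antiprism on an n-gon has two n-gon caps and 2n triangles: V = 2·54 = 108, E = 4·54 = 216, F = 2·54 + 2 = 110.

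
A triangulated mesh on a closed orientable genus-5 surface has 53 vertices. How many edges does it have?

χ = 2 − 2·5 = -8, and every face is a triangle so 3F = 2E.
V − E + F = -8 with E = 3F/2 gives 53 − (3/2 − 1)·F = -8, so F = 122 and E = 183.

183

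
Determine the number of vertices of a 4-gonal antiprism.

An antiprism on an n-gon has two n-gon caps and 2n triangles: V = 2·4 = 8, E = 4·4 = 16, F = 2·4 + 2 = 10.
Check: V − E + F = 8 − 16 + 10 = 2.

8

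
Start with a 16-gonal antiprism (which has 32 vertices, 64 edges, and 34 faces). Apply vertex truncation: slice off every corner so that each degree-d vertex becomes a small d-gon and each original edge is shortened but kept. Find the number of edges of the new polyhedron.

Truncation replaces each original edge-end by a new vertex, so V′ = 2E = 128.
Each original edge survives, and each old vertex of degree d contributes d new edges; summing degrees gives Σd = 2E, so E′ = E + 2E = 3E = 192.
Each original face survives and each original vertex becomes one new face: F′ = F + V = 66.

192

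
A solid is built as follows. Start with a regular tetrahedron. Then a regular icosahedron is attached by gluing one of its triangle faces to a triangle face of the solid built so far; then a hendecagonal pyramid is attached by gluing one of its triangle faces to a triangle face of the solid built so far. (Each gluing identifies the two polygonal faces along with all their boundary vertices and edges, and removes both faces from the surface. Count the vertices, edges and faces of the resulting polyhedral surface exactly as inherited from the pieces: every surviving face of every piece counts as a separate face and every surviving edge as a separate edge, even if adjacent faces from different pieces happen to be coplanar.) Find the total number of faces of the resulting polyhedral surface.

A regular tetrahedron: V=4, E=6, F=4.
Attach a regular icosahedron (V=12, E=30, F=20) along a 3-gon: merge 3 vertices and 3 edges, delete both glued faces → V=13, E=33, F=22.
Attach a hendecagonal pyramid (V=12, E=22, F=12) along a 3-gon: merge 3 vertices and 3 edges, delete both glued faces → V=22, E=52, F=32.
Check: V − E + F = 22 − 52 + 32 = 2.

32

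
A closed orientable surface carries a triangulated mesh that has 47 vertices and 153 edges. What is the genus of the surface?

Every face is a triangle and each edge borders two faces, so 3F = 2·153, giving F = 102.
χ = V − E + F = 47 − 153 + 102 = -4.
For a closed orientable surface χ = 2 − 2g, so g = (2 − (-4))/2 = 3.

3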